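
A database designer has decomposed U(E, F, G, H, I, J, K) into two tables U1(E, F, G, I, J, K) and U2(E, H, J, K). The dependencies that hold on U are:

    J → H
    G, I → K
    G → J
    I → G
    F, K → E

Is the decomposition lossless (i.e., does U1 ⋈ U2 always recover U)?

Common attributes: U1 ∩ U2 = {E, J, K}.
Closure of {E, J, K}: J → H applies, adding H. So (E, J, K)⁺ = {E, H, J, K}.
This closure contains every attribute of U2, so U1 ∩ U2 → U2. The join is lossless.

Yes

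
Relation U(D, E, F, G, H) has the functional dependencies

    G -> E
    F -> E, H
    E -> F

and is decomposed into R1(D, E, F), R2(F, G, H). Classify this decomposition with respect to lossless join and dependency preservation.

lossy but dependency-preserving

Lossless test: (F)⁺ = {E, F, H}, which is a superkey of neither fragment — lossy.
Dependency preservation: G → E; F → E, H are not contained in any single fragment, but the restricted closure of each left-hand side across the fragments still reaches the right-hand side; the remaining FDs each lie inside some fragment. All dependencies are preserved.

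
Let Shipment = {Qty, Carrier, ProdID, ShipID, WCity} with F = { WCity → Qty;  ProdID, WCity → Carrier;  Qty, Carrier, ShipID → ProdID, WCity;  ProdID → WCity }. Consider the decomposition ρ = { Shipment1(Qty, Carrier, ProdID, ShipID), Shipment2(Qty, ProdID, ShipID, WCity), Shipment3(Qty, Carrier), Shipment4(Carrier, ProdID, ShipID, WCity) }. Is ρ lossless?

Yes

Chase test. Columns are Qty, Carrier, ProdID, ShipID, WCity; row i has aⱼ where attribute j ∈ Shipmenti, else bᵢⱼ.
Initial tableau (one row per fragment):
  row 1: a1 a2 a3 a4 b15
  row 2: a1 b22 a3 a4 a5
  row 3: a1 a2 b33 b34 b35
  row 4: b41 a2 a3 a4 a5
Rows 2 and 4 agree on WCity; apply WCity→Qty and equate their Qty entries.
Rows 2 and 4 agree on ProdID, WCity; apply ProdID, WCity→Carrier and equate their Carrier entries.
Rows 1 and 2 agree on Qty, Carrier, ShipID; apply Qty, Carrier, ShipID→ProdID, WCity and equate their ProdID, WCity entries.
Row 1 is now all distinguished symbols — the join is lossless.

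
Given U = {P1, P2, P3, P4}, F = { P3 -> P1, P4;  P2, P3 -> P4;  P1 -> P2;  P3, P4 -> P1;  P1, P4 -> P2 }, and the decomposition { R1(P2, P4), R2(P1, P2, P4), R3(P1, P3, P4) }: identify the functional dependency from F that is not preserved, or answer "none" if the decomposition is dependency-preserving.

P3 → P1, P4 lies within R3.
P2, P3 → P4: restricted closure across fragments reaches P4.
P1 → P2 lies within R2.
P3, P4 → P1 lies within R3.
P1, P4 → P2 lies within R2.
Every dependency is enforceable on the fragments, so the decomposition is dependency-preserving.

none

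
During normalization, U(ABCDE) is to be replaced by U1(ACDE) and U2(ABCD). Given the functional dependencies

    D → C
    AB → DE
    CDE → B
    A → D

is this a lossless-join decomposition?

No

Common attributes: U1 ∩ U2 = {ACD}.
No dependency enlarges {ACD}, so (ACD)⁺ = {ACD}.
The closure contains neither all of U1 = {ACDE} nor all of U2 = {ABCD}, so the common attributes are not a superkey of either fragment. The join is lossy.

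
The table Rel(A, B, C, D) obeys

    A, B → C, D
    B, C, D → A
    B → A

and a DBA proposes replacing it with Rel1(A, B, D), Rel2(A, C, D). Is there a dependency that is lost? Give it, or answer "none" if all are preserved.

Check A, B → C, D: no single fragment contains all of {A, B, C, D}, and the restricted closure of {A, B} across the fragments never reaches {C, D}.
B, C, D → A is preserved.
B → A is preserved.

A, B → C, D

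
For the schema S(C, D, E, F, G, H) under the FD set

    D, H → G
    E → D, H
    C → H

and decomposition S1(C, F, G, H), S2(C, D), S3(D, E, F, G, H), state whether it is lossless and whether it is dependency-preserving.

lossy but dependency-preserving

Lossless test (chase): Rows 1 and 2 agree on C; apply C→H and equate their H entries. Rows 2 and 3 agree on D, H; apply D, H→G and equate their G entries. No row becomes fully distinguished — the join is lossy.
Dependency preservation: every FD's attributes lie within a single fragment, so each can be enforced locally — preserved.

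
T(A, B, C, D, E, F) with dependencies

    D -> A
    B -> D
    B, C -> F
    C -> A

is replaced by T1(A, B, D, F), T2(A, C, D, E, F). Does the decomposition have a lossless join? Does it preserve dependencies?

Lossless test: (A, D, F)⁺ = {A, D, F}, which is a superkey of neither fragment — lossy.
Dependency preservation: the restricted closure of {B, C} across the fragments never reaches {F}, so B, C → F cannot be enforced without a join — not preserved.

lossy and not dependency-preserving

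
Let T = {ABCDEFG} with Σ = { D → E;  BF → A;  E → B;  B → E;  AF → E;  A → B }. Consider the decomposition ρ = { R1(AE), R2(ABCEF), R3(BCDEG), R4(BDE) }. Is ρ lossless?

Chase test. Columns are ABCDEFG; row i has aⱼ where attribute j ∈ Ri, else bᵢⱼ.
Initial tableau (one row per fragment):
  row 1: a1 b12 b13 b14 a5 b16 b17
  row 2: a1 a2 a3 b24 a5 a6 b27
  row 3: b31 a2 a3 a4 a5 b36 a7
  row 4: b41 a2 b43 a4 a5 b46 b47
Rows 1 and 2 agree on E; apply E→B and equate their B entries.
No row becomes fully distinguished — the join is lossy.

No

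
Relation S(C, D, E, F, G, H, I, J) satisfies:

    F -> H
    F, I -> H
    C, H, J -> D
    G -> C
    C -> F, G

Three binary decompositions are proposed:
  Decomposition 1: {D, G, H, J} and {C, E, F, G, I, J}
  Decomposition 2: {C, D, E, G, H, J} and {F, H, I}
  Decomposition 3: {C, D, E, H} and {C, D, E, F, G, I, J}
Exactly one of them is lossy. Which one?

Decomposition 2

Decomposition 1: common = {G, J}, closure = {C, D, F, G, H, J} → lossless.
Decomposition 2: common = {H}, closure = {H} → lossy.
Decomposition 3: common = {C, D, E}, closure = {C, D, E, F, G, H} → lossless.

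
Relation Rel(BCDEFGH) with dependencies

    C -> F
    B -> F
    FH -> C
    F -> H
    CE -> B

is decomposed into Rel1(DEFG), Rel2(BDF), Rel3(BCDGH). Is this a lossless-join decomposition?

No

Chase test. Columns are BCDEFGH; row i has aⱼ where attribute j ∈ Reli, else bᵢⱼ.
Initial tableau (one row per fragment):
  row 1: b11 b12 a3 a4 a5 a6 b17
  row 2: a1 b22 a3 b24 a5 b26 b27
  row 3: a1 a2 a3 b34 b35 a6 a7
Rows 2 and 3 agree on B; apply B→F and equate their F entries.
Rows 1 and 2 agree on F; apply F→H and equate their H entries.
Rows 1 and 3 agree on F; apply F→H and equate their H entries.
Rows 1 and 2 agree on FH; apply FH→C and equate their C entries.
Rows 1 and 3 agree on FH; apply FH→C and equate their C entries.
No row becomes fully distinguished — the join is lossy.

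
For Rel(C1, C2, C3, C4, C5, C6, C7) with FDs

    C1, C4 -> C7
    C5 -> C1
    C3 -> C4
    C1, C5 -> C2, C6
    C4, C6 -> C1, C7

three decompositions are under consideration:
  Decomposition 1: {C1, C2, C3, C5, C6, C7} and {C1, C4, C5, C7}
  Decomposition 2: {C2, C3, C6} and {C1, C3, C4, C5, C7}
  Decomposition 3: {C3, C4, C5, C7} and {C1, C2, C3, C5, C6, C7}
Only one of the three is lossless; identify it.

Decomposition 3

Decomposition 1: common = {C1, C5, C7}, closure = {C1, C2, C5, C6, C7} → lossy.
Decomposition 2: common = {C3}, closure = {C3, C4} → lossy.
Decomposition 3: common = {C3, C5, C7}, closure = {C1, C2, C3, C4, C5, C6, C7} → lossless.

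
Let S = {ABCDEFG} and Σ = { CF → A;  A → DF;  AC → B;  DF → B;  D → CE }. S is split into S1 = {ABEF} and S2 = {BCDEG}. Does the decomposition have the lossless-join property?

No

Common attributes: S1 ∩ S2 = {BE}.
No dependency enlarges {BE}, so (BE)⁺ = {BE}.
The closure contains neither all of S1 = {ABEF} nor all of S2 = {BCDEG}, so the common attributes are not a superkey of either fragment. The join is lossy.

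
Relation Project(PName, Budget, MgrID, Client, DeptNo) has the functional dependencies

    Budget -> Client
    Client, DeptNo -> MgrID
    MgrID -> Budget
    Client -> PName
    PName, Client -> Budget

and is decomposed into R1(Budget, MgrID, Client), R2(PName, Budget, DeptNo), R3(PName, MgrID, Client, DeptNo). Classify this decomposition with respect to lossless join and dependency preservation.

Lossless test (chase): Rows 1 and 2 agree on Budget; apply Budget→Client and equate their Client entries. Rows 2 and 3 agree on Client, DeptNo; apply Client, DeptNo→MgrID and equate their MgrID entries. Rows 1 and 3 agree on MgrID; apply MgrID→Budget and equate their Budget entries. Rows 1 and 2 agree on Client; apply Client→PName and equate their PName entries. Row 2 is now all distinguished symbols — the join is lossless.
Dependency preservation: PName, Client → Budget is not contained in any single fragment, but the restricted closure of its left-hand side across the fragments still reaches the right-hand side; the remaining FDs each lie inside some fragment. All dependencies are preserved.

lossless and dependency-preserving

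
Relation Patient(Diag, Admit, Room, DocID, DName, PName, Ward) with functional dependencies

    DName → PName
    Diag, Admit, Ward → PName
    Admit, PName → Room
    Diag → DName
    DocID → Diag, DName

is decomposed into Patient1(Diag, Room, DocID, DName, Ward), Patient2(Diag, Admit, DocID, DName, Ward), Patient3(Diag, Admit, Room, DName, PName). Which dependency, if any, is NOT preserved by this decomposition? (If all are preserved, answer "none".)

DName → PName lies within Patient3.
Diag, Admit, Ward → PName: restricted closure across fragments reaches PName.
Admit, PName → Room lies within Patient3.
Diag → DName lies within Patient1.
DocID → Diag, DName lies within Patient1.
Every dependency is enforceable on the fragments, so the decomposition is dependency-preserving.

none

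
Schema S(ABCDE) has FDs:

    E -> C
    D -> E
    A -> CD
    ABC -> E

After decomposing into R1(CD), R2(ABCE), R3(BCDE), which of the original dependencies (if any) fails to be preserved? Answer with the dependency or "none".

A -> CD

Check A → CD: no single fragment contains all of {ACD}, and the restricted closure of {A} across the fragments never reaches {CD}.
E → C is preserved.
D → E is preserved.
ABC → E is preserved.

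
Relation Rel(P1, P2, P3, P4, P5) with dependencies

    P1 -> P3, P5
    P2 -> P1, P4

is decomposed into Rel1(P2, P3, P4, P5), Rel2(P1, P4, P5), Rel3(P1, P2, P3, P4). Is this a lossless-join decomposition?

Chase test. Columns are P1, P2, P3, P4, P5; row i has aⱼ where attribute j ∈ Reli, else bᵢⱼ.
Initial tableau (one row per fragment):
  row 1: b11 a2 a3 a4 a5
  row 2: a1 b22 b23 a4 a5
  row 3: a1 a2 a3 a4 b35
Rows 2 and 3 agree on P1; apply P1→P3, P5 and equate their P3, P5 entries.
Rows 1 and 3 agree on P2; apply P2→P1, P4 and equate their P1, P4 entries.
Row 1 is now all distinguished symbols — the join is lossless.

Yes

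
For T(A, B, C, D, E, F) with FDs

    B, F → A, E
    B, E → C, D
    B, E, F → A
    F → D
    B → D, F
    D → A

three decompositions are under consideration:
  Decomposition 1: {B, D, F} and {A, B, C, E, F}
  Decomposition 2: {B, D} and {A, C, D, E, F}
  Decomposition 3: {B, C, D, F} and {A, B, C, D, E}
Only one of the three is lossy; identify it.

Decomposition 1: common = {B, F}, closure = {A, B, C, D, E, F} → lossless.
Decomposition 2: common = {D}, closure = {A, D} → lossy.
Decomposition 3: common = {B, C, D}, closure = {A, B, C, D, E, F} → lossless.

Decomposition 2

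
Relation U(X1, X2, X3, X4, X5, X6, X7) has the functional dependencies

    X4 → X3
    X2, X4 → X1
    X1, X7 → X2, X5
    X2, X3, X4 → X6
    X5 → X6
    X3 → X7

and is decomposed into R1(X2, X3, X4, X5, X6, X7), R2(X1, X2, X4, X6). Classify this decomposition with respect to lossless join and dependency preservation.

Lossless test: (X2, X4, X6)⁺ = {X1, X2, X3, X4, X5, X6, X7}, which contains all of one fragment — lossless.
Dependency preservation: the restricted closure of {X1, X7} across the fragments never reaches {X2, X5}, so X1, X7 → X2, X5 cannot be enforced without a join — not preserved.

lossless but not dependency-preserving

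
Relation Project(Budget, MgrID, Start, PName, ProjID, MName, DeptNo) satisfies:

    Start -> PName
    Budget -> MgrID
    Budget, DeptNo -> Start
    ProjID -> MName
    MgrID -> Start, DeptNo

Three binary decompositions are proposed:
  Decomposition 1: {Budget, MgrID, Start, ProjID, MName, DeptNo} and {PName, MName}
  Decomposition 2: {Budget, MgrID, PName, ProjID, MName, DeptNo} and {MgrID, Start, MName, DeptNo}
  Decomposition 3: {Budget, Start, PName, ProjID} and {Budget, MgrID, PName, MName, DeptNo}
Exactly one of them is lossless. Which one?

Decomposition 2

Decomposition 1: common = {MName}, closure = {MName} → lossy.
Decomposition 2: common = {MgrID, MName, DeptNo}, closure = {MgrID, Start, PName, MName, DeptNo} → lossless.
Decomposition 3: common = {Budget, PName}, closure = {Budget, MgrID, Start, PName, DeptNo} → lossy.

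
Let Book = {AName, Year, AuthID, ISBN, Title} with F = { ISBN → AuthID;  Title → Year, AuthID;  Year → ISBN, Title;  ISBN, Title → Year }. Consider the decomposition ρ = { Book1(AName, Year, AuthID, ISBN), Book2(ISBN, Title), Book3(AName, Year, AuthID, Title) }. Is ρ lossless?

Chase test. Columns are AName, Year, AuthID, ISBN, Title; row i has aⱼ where attribute j ∈ Booki, else bᵢⱼ.
Initial tableau (one row per fragment):
  row 1: a1 a2 a3 a4 b15
  row 2: b21 b22 b23 a4 a5
  row 3: a1 a2 a3 b34 a5
Rows 1 and 2 agree on ISBN; apply ISBN→AuthID and equate their AuthID entries.
Rows 2 and 3 agree on Title; apply Title→Year, AuthID and equate their Year, AuthID entries.
Rows 1 and 2 agree on Year; apply Year→ISBN, Title and equate their ISBN, Title entries.
Rows 1 and 3 agree on Year; apply Year→ISBN, Title and equate their ISBN, Title entries.
Row 1 is now all distinguished symbols — the join is lossless.

Yes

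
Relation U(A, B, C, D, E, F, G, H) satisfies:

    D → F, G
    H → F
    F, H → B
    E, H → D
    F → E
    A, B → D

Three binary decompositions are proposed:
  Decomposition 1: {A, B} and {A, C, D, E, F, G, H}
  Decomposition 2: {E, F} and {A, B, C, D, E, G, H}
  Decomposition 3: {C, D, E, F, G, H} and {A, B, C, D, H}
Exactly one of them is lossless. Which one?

Decomposition 3

Decomposition 1: common = {A}, closure = {A} → lossy.
Decomposition 2: common = {E}, closure = {E} → lossy.
Decomposition 3: common = {C, D, H}, closure = {B, C, D, E, F, G, H} → lossless.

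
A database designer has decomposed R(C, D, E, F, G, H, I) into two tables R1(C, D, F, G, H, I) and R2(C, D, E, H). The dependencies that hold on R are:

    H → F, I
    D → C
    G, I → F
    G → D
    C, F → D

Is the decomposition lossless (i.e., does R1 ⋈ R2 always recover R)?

No

Common attributes: R1 ∩ R2 = {C, D, H}.
Closure of {C, D, H}: H → F, I applies, adding F, I. So (C, D, H)⁺ = {C, D, F, H, I}.
The closure contains neither all of R1 = {C, D, F, G, H, I} nor all of R2 = {C, D, E, H}, so the common attributes are not a superkey of either fragment. The join is lossy.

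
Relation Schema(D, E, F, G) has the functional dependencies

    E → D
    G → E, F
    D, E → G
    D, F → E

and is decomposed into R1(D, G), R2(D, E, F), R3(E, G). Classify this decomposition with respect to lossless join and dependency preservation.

Lossless test (chase): Rows 2 and 3 agree on E; apply E→D and equate their D entries. Rows 1 and 3 agree on G; apply G→E, F and equate their E, F entries. Rows 1 and 2 agree on D, E; apply D, E→G and equate their G entries. Rows 1 and 2 agree on G; apply G→E, F and equate their E, F entries. Row 1 is now all distinguished symbols — the join is lossless.
Dependency preservation: G → E, F; D, E → G are not contained in any single fragment, but the restricted closure of each left-hand side across the fragments still reaches the right-hand side; the remaining FDs each lie inside some fragment. All dependencies are preserved.

lossless and dependency-preserving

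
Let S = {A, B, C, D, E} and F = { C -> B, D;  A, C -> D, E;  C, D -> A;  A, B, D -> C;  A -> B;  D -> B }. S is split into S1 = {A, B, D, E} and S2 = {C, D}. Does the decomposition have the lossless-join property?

No

Common attributes: S1 ∩ S2 = {D}.
Closure of {D}: D → B applies, adding B. So (D)⁺ = {B, D}.
The closure contains neither all of S1 = {A, B, D, E} nor all of S2 = {C, D}, so the common attributes are not a superkey of either fragment. The join is lossy.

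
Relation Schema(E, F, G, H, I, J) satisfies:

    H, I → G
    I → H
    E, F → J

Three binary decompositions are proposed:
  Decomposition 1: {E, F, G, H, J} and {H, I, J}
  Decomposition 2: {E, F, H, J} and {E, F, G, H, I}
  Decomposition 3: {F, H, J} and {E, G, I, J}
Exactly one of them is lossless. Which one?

Decomposition 2

Decomposition 1: common = {H, J}, closure = {H, J} → lossy.
Decomposition 2: common = {E, F, H}, closure = {E, F, H, J} → lossless.
Decomposition 3: common = {J}, closure = {J} → lossy.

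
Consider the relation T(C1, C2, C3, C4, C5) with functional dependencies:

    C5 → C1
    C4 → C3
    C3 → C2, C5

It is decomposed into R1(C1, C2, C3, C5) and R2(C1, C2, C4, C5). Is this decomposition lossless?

Common attributes: R1 ∩ R2 = {C1, C2, C5}.
No dependency enlarges {C1, C2, C5}, so (C1, C2, C5)⁺ = {C1, C2, C5}.
The closure contains neither all of R1 = {C1, C2, C3, C5} nor all of R2 = {C1, C2, C4, C5}, so the common attributes are not a superkey of either fragment. The join is lossy.

No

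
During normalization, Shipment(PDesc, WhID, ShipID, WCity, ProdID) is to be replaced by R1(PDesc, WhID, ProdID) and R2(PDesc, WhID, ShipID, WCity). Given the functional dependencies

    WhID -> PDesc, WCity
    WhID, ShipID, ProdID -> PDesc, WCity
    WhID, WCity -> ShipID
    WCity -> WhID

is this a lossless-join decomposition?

Yes

Common attributes: R1 ∩ R2 = {PDesc, WhID}.
Closure of {PDesc, WhID}: WhID → PDesc, WCity applies, adding WCity; WhID, WCity → ShipID applies, adding ShipID. So (PDesc, WhID)⁺ = {PDesc, WhID, ShipID, WCity}.
This closure contains every attribute of R2, so R1 ∩ R2 → R2. The join is lossless.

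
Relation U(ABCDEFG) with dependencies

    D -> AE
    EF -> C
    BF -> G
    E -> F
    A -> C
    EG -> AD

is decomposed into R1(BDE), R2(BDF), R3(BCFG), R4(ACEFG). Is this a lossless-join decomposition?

Chase test. Columns are ABCDEFG; row i has aⱼ where attribute j ∈ Ri, else bᵢⱼ.
Initial tableau (one row per fragment):
  row 1: b11 a2 b13 a4 a5 b16 b17
  row 2: b21 a2 b23 a4 b25 a6 b27
  row 3: b31 a2 a3 b34 b35 a6 a7
  row 4: a1 b42 a3 b44 a5 a6 a7
Rows 1 and 2 agree on D; apply D→AE and equate their AE entries.
Rows 2 and 4 agree on EF; apply EF→C and equate their C entries.
Rows 2 and 3 agree on BF; apply BF→G and equate their G entries.
Rows 1 and 2 agree on E; apply E→F and equate their F entries.
Rows 1 and 2 agree on A; apply A→C and equate their C entries.
Rows 2 and 4 agree on EG; apply EG→AD and equate their AD entries.
Rows 1 and 2 agree on BF; apply BF→G and equate their G entries.
Row 1 is now all distinguished symbols — the join is lossless.

Yes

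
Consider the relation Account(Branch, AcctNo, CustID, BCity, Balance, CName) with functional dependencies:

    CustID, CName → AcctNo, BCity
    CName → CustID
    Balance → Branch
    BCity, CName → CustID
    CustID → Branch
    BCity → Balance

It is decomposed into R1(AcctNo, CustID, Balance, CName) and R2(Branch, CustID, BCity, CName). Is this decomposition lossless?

Yes

Common attributes: R1 ∩ R2 = {CustID, CName}.
Closure of {CustID, CName}: CustID, CName → AcctNo, BCity applies, adding AcctNo, BCity; CustID → Branch applies, adding Branch; BCity → Balance applies, adding Balance. So (CustID, CName)⁺ = {Branch, AcctNo, CustID, BCity, Balance, CName}.
This closure contains every attribute of R1, so R1 ∩ R2 → R1. The join is lossless.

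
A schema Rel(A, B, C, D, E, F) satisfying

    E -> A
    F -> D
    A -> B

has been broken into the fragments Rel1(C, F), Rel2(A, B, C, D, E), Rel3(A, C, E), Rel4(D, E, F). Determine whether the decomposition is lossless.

No

Chase test. Columns are A, B, C, D, E, F; row i has aⱼ where attribute j ∈ Reli, else bᵢⱼ.
Initial tableau (one row per fragment):
  row 1: b11 b12 a3 b14 b15 a6
  row 2: a1 a2 a3 a4 a5 b26
  row 3: a1 b32 a3 b34 a5 b36
  row 4: b41 b42 b43 a4 a5 a6
Rows 2 and 4 agree on E; apply E→A and equate their A entries.
Rows 1 and 4 agree on F; apply F→D and equate their D entries.
Rows 2 and 3 agree on A; apply A→B and equate their B entries.
Rows 2 and 4 agree on A; apply A→B and equate their B entries.
No row becomes fully distinguished — the join is lossy.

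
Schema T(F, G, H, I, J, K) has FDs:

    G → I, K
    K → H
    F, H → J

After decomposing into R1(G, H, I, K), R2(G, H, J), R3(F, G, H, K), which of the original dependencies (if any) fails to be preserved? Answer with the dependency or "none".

Check F, H → J: no single fragment contains all of {F, H, J}, and the restricted closure of {F, H} across the fragments never reaches {J}.
G → I, K is preserved.
K → H is preserved.

F, H → J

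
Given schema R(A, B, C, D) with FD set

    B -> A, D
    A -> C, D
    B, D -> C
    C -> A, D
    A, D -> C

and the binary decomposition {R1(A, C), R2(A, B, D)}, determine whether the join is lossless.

Yes

Common attributes: R1 ∩ R2 = {A}.
Closure of {A}: A → C, D applies, adding C, D. So (A)⁺ = {A, C, D}.
This closure contains every attribute of R1, so R1 ∩ R2 → R1. The join is lossless.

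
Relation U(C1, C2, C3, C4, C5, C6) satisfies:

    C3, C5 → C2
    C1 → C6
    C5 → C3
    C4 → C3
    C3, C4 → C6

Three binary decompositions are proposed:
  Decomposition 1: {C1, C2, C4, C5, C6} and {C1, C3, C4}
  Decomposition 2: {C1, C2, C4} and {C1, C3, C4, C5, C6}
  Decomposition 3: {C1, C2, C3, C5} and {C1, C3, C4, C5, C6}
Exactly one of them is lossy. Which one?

Decomposition 1: common = {C1, C4}, closure = {C1, C3, C4, C6} → lossless.
Decomposition 2: common = {C1, C4}, closure = {C1, C3, C4, C6} → lossy.
Decomposition 3: common = {C1, C3, C5}, closure = {C1, C2, C3, C5, C6} → lossless.

Decomposition 2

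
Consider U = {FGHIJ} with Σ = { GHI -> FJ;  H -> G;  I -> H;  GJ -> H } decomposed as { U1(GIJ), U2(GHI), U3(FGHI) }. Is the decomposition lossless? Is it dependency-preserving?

lossless but not dependency-preserving

Lossless test (chase): Rows 2 and 3 agree on GHI; apply GHI→FJ and equate their FJ entries. Rows 1 and 2 agree on I; apply I→H and equate their H entries. Rows 1 and 2 agree on GHI; apply GHI→FJ and equate their FJ entries. Row 1 is now all distinguished symbols — the join is lossless.
Dependency preservation: the restricted closure of {GJ} across the fragments never reaches {H}, so GJ → H cannot be enforced without a join — not preserved.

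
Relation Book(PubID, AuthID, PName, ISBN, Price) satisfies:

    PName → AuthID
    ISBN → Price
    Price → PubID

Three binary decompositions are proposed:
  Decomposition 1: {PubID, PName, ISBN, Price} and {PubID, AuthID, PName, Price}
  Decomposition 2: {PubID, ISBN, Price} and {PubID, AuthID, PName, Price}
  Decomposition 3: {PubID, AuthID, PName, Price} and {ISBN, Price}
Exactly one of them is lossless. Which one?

Decomposition 1

Decomposition 1: common = {PubID, PName, Price}, closure = {PubID, AuthID, PName, Price} → lossless.
Decomposition 2: common = {PubID, Price}, closure = {PubID, Price} → lossy.
Decomposition 3: common = {Price}, closure = {PubID, Price} → lossy.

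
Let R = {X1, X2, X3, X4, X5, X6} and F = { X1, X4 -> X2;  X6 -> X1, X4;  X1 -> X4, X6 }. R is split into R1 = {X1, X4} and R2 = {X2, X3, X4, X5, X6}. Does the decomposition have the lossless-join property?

Common attributes: R1 ∩ R2 = {X4}.
No dependency enlarges {X4}, so (X4)⁺ = {X4}.
The closure contains neither all of R1 = {X1, X4} nor all of R2 = {X2, X3, X4, X5, X6}, so the common attributes are not a superkey of either fragment. The join is lossy.

No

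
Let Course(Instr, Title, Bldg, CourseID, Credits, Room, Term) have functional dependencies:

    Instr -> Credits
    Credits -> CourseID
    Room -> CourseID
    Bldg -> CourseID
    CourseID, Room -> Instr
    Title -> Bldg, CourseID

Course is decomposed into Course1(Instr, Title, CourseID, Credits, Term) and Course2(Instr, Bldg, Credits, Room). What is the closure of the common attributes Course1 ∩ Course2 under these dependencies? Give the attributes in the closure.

Instr, CourseID, Credits

Course1 ∩ Course2 = {Instr, Credits}.
Credits → CourseID applies, adding CourseID
Closure: {Instr, CourseID, Credits}.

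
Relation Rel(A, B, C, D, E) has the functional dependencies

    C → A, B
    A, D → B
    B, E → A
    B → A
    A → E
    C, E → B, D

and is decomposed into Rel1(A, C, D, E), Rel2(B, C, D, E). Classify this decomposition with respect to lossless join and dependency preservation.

lossless but not dependency-preserving

Lossless test: (C, D, E)⁺ = {A, B, C, D, E}, which contains all of one fragment — lossless.
Dependency preservation: the restricted closure of {A, D} across the fragments never reaches {B}, so A, D → B cannot be enforced without a join — not preserved.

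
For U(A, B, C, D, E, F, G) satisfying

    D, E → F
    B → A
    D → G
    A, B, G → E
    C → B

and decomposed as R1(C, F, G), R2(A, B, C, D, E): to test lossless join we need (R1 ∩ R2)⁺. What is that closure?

R1 ∩ R2 = {C}.
C → B applies, adding B
B → A applies, adding A
Closure: {A, B, C}.

A, B, C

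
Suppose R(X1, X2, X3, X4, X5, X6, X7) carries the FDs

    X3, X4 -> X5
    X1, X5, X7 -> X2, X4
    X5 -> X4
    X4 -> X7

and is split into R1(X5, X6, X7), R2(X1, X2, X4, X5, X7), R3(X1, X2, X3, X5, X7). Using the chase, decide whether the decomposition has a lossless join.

Chase test. Columns are X1, X2, X3, X4, X5, X6, X7; row i has aⱼ where attribute j ∈ Ri, else bᵢⱼ.
Initial tableau (one row per fragment):
  row 1: b11 b12 b13 b14 a5 a6 a7
  row 2: a1 a2 b23 a4 a5 b26 a7
  row 3: a1 a2 a3 b34 a5 b36 a7
Rows 2 and 3 agree on X1, X5, X7; apply X1, X5, X7→X2, X4 and equate their X2, X4 entries.
Rows 1 and 2 agree on X5; apply X5→X4 and equate their X4 entries.
No row becomes fully distinguished — the join is lossy.

No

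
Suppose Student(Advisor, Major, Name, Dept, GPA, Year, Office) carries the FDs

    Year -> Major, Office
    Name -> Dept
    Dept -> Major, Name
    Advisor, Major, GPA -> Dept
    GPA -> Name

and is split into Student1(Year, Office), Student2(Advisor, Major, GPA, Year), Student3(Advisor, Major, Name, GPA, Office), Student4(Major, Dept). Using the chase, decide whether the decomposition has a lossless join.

Chase test. Columns are Advisor, Major, Name, Dept, GPA, Year, Office; row i has aⱼ where attribute j ∈ Studenti, else bᵢⱼ.
Initial tableau (one row per fragment):
  row 1: b11 b12 b13 b14 b15 a6 a7
  row 2: a1 a2 b23 b24 a5 a6 b27
  row 3: a1 a2 a3 b34 a5 b36 a7
  row 4: b41 a2 b43 a4 b45 b46 b47
Rows 1 and 2 agree on Year; apply Year→Major, Office and equate their Major, Office entries.
Rows 2 and 3 agree on Advisor, Major, GPA; apply Advisor, Major, GPA→Dept and equate their Dept entries.
Rows 2 and 3 agree on GPA; apply GPA→Name and equate their Name entries.
No row becomes fully distinguished — the join is lossy.

No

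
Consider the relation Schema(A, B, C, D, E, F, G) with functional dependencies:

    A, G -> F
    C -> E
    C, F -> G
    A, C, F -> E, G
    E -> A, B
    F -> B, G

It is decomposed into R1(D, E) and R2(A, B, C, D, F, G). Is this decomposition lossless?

Common attributes: R1 ∩ R2 = {D}.
No dependency enlarges {D}, so (D)⁺ = {D}.
The closure contains neither all of R1 = {D, E} nor all of R2 = {A, B, C, D, F, G}, so the common attributes are not a superkey of either fragment. The join is lossy.

No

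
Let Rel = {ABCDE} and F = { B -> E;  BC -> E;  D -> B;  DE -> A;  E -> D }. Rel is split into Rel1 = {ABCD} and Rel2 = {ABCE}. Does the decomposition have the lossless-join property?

Common attributes: Rel1 ∩ Rel2 = {ABC}.
Closure of {ABC}: B → E applies, adding E; E → D applies, adding D. So (ABC)⁺ = {ABCDE}.
This closure contains every attribute of Rel1, so Rel1 ∩ Rel2 → Rel1. The join is lossless.

Yes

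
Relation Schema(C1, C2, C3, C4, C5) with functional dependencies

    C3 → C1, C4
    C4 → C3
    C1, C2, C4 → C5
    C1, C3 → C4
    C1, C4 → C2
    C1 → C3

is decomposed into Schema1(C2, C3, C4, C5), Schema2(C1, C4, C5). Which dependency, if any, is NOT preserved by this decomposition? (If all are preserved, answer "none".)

C3 → C1, C4: restricted closure across fragments reaches C1, C4.
C4 → C3 lies within Schema1.
C1, C2, C4 → C5: restricted closure across fragments reaches C5.
C1, C3 → C4: restricted closure across fragments reaches C4.
C1, C4 → C2: restricted closure across fragments reaches C2.
C1 → C3: restricted closure across fragments reaches C3.
Every dependency is enforceable on the fragments, so the decomposition is dependency-preserving.

none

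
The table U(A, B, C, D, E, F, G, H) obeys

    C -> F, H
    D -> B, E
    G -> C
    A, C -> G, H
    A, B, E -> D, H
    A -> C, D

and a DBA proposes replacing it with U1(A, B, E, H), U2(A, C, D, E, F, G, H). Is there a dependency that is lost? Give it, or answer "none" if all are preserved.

Check D → B, E: no single fragment contains all of {B, D, E}, and the restricted closure of {D} across the fragments never reaches {B, E}.
C → F, H is preserved.
G → C is preserved.
A, C → G, H is preserved.
A, B, E → D, H is preserved.
A → C, D is preserved.

D -> B, E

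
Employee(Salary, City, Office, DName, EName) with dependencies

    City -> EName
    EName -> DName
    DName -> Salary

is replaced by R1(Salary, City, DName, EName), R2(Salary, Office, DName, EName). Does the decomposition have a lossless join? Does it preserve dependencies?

lossy but dependency-preserving

Lossless test: (Salary, DName, EName)⁺ = {Salary, DName, EName}, which is a superkey of neither fragment — lossy.
Dependency preservation: every FD's attributes lie within a single fragment, so each can be enforced locally — preserved.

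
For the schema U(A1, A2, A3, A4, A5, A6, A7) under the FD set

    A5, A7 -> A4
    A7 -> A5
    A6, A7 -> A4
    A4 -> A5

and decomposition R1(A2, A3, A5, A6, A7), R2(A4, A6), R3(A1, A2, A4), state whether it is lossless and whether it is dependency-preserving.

Lossless test (chase): Rows 2 and 3 agree on A4; apply A4→A5 and equate their A5 entries. No row becomes fully distinguished — the join is lossy.
Dependency preservation: the restricted closure of {A5, A7} across the fragments never reaches {A4}, so A5, A7 → A4 cannot be enforced without a join — not preserved.

lossy and not dependency-preserving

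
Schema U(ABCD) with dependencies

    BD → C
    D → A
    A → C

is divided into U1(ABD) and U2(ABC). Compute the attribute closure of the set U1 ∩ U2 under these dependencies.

U1 ∩ U2 = {AB}.
A → C applies, adding C
Closure: {ABC}.

ABC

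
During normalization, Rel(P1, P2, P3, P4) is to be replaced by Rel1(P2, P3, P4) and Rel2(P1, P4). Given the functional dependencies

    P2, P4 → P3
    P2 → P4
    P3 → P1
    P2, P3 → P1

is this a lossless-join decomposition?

Common attributes: Rel1 ∩ Rel2 = {P4}.
No dependency enlarges {P4}, so (P4)⁺ = {P4}.
The closure contains neither all of Rel1 = {P2, P3, P4} nor all of Rel2 = {P1, P4}, so the common attributes are not a superkey of either fragment. The join is lossy.

No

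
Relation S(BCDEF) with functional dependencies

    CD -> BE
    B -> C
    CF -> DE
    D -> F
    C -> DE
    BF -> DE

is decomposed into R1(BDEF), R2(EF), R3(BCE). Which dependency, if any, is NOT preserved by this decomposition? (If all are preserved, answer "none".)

CD → BE: restricted closure across fragments reaches BE.
B → C lies within R3.
CF → DE: restricted closure across fragments reaches DE.
D → F lies within R1.
C → DE: restricted closure across fragments reaches DE.
BF → DE lies within R1.
Every dependency is enforceable on the fragments, so the decomposition is dependency-preserving.

none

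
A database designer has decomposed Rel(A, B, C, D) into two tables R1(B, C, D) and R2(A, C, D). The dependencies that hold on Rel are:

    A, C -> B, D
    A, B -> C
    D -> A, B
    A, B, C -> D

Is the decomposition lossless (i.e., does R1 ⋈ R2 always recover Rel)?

Common attributes: R1 ∩ R2 = {C, D}.
Closure of {C, D}: D → A, B applies, adding A, B. So (C, D)⁺ = {A, B, C, D}.
This closure contains every attribute of R1, so R1 ∩ R2 → R1. The join is lossless.

Yes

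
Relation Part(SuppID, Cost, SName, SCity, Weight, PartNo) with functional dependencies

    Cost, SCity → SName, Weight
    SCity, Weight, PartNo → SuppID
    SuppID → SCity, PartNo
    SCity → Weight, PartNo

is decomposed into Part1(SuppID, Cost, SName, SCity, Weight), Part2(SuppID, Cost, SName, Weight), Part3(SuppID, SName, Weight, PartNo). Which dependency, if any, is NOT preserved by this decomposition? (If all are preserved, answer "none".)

Cost, SCity → SName, Weight lies within Part1.
SCity, Weight, PartNo → SuppID: restricted closure across fragments reaches SuppID.
SuppID → SCity, PartNo: restricted closure across fragments reaches SCity, PartNo.
SCity → Weight, PartNo: restricted closure across fragments reaches Weight, PartNo.
Every dependency is enforceable on the fragments, so the decomposition is dependency-preserving.

none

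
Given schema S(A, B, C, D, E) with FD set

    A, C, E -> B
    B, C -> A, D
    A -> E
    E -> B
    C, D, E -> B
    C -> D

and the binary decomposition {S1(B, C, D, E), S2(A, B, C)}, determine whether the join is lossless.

Common attributes: S1 ∩ S2 = {B, C}.
Closure of {B, C}: B, C → A, D applies, adding A, D; A → E applies, adding E. So (B, C)⁺ = {A, B, C, D, E}.
This closure contains every attribute of S1, so S1 ∩ S2 → S1. The join is lossless.

Yes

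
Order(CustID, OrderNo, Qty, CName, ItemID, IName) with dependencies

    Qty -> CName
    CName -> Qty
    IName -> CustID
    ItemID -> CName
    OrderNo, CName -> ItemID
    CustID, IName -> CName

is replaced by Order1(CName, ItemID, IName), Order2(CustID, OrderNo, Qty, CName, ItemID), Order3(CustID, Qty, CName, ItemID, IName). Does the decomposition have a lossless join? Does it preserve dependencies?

lossy but dependency-preserving

Lossless test (chase): Rows 1 and 2 agree on CName; apply CName→Qty and equate their Qty entries. Rows 1 and 3 agree on IName; apply IName→CustID and equate their CustID entries. No row becomes fully distinguished — the join is lossy.
Dependency preservation: every FD's attributes lie within a single fragment, so each can be enforced locally — preserved.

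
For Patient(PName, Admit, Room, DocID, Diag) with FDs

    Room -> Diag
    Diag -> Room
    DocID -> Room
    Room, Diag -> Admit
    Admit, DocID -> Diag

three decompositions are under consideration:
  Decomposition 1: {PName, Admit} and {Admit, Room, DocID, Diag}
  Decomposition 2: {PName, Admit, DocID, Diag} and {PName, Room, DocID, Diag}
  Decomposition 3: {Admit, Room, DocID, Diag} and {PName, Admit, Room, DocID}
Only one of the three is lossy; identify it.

Decomposition 1

Decomposition 1: common = {Admit}, closure = {Admit} → lossy.
Decomposition 2: common = {PName, DocID, Diag}, closure = {PName, Admit, Room, DocID, Diag} → lossless.
Decomposition 3: common = {Admit, Room, DocID}, closure = {Admit, Room, DocID, Diag} → lossless.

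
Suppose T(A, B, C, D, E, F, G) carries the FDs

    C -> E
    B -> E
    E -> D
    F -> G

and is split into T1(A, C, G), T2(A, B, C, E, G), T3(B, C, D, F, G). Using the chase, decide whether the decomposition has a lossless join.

No

Chase test. Columns are A, B, C, D, E, F, G; row i has aⱼ where attribute j ∈ Ti, else bᵢⱼ.
Initial tableau (one row per fragment):
  row 1: a1 b12 a3 b14 b15 b16 a7
  row 2: a1 a2 a3 b24 a5 b26 a7
  row 3: b31 a2 a3 a4 b35 a6 a7
Rows 1 and 2 agree on C; apply C→E and equate their E entries.
Rows 1 and 3 agree on C; apply C→E and equate their E entries.
Rows 1 and 2 agree on E; apply E→D and equate their D entries.
Rows 1 and 3 agree on E; apply E→D and equate their D entries.
No row becomes fully distinguished — the join is lossy.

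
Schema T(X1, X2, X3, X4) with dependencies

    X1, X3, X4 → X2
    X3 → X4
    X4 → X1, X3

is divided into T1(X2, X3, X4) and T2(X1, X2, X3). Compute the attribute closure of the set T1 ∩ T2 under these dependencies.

X1, X2, X3, X4

T1 ∩ T2 = {X2, X3}.
X3 → X4 applies, adding X4
X4 → X1, X3 applies, adding X1
Closure: {X1, X2, X3, X4}.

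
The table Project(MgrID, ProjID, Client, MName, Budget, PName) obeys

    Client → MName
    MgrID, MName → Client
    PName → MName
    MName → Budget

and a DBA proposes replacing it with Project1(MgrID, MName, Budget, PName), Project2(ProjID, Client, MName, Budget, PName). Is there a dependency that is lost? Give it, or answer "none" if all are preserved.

MgrID, MName → Client

Check MgrID, MName → Client: no single fragment contains all of {MgrID, Client, MName}, and the restricted closure of {MgrID, MName} across the fragments never reaches {Client}.
Client → MName is preserved.
PName → MName is preserved.
MName → Budget is preserved.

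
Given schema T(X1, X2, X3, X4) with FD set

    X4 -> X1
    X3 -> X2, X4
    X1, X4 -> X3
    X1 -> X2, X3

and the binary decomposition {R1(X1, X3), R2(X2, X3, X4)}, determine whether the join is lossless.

Common attributes: R1 ∩ R2 = {X3}.
Closure of {X3}: X3 → X2, X4 applies, adding X2, X4; X4 → X1 applies, adding X1. So (X3)⁺ = {X1, X2, X3, X4}.
This closure contains every attribute of R1, so R1 ∩ R2 → R1. The join is lossless.

Yes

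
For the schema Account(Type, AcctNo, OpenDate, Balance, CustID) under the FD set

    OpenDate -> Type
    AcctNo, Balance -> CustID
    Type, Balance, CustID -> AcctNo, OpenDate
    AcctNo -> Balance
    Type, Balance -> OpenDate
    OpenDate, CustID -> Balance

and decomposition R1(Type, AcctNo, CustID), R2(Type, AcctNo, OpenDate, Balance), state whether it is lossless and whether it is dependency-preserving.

Lossless test: (Type, AcctNo)⁺ = {Type, AcctNo, OpenDate, Balance, CustID}, which contains all of one fragment — lossless.
Dependency preservation: the restricted closure of {Type, Balance, CustID} across the fragments never reaches {AcctNo, OpenDate}, so Type, Balance, CustID → AcctNo, OpenDate cannot be enforced without a join — not preserved.

lossless but not dependency-preserving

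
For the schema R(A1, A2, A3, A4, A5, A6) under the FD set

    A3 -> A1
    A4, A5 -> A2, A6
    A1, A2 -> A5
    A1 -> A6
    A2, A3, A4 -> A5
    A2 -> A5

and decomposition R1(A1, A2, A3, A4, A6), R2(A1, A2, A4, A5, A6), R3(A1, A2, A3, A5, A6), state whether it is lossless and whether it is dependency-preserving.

Lossless test (chase): Rows 1 and 2 agree on A1, A2; apply A1, A2→A5 and equate their A5 entries. Row 1 is now all distinguished symbols — the join is lossless.
Dependency preservation: A2, A3, A4 → A5 is not contained in any single fragment, but the restricted closure of its left-hand side across the fragments still reaches the right-hand side; the remaining FDs each lie inside some fragment. All dependencies are preserved.

lossless and dependency-preserving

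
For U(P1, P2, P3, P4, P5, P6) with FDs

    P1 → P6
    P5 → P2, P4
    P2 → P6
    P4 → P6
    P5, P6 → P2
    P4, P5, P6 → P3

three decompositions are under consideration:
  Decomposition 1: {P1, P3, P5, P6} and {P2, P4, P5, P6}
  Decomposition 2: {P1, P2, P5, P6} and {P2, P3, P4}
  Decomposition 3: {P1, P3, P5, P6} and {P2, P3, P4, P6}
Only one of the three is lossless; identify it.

Decomposition 1: common = {P5, P6}, closure = {P2, P3, P4, P5, P6} → lossless.
Decomposition 2: common = {P2}, closure = {P2, P6} → lossy.
Decomposition 3: common = {P3, P6}, closure = {P3, P6} → lossy.

Decomposition 1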